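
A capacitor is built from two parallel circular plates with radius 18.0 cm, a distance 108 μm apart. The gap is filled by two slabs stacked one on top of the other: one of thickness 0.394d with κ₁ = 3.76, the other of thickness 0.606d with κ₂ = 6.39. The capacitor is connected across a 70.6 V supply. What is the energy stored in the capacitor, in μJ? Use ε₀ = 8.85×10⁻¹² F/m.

A = π(18.0 cm)² = 0.102 m².
Stacked slabs ⇒ two capacitors in series, each with the full plate area.
C₁ = κ₁ε₀A/d₁ = 3.76 × 8.85×10⁻¹² × 0.102 / 4.26×10⁻⁵ = 7.96×10⁻⁸ F.
C₂ = κ₂ε₀A/d₂ = 6.39 × 8.85×10⁻¹² × 0.102 / 6.54×10⁻⁵ = 8.80×10⁻⁸ F.
C = (1/C₁ + 1/C₂)⁻¹ = 4.18×10⁻⁸ F.
U = ½CV² = ½ × 4.18×10⁻⁸ × (70.6)² = 1.04×10⁻⁴ J.

U ≈ 104 μJ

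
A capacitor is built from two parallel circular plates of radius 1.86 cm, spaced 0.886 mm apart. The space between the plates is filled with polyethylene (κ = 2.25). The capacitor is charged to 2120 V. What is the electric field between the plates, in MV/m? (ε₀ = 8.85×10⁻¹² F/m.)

E ≈ 2.39 MV/m

E = V/d = 2120 / 8.86×10⁻⁴ = 2.39×10⁶ V/m.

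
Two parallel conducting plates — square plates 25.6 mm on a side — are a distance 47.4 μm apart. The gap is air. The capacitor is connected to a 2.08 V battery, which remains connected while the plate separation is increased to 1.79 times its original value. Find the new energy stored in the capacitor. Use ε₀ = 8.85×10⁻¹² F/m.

U ≈ 148 pJ

A = (25.6 mm)² = 6.55×10⁻⁴ m².
Initially C₁ = ε₀A/d = 8.85×10⁻¹² × 6.55×10⁻⁴ / 4.74×10⁻⁵ = 1.22×10⁻¹⁰ F.
U₁ = 2.65×10⁻¹⁰ J.
Battery connected ⇒ V is held fixed. C₂ = 0.559 C₁ and U = ½CV², so U₂/U₁ = C₂/C₁ = 0.559.
U₂ = 0.559 × 2.65×10⁻¹⁰ = 1.48×10⁻¹⁰ J.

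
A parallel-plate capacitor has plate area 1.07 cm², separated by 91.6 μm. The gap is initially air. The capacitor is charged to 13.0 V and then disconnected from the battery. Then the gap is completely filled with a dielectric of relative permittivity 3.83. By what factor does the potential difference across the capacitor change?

V₂/V₁ ≈ 0.261

Isolated ⇒ Q is held fixed.
C₂ = 3.83 C₁ and V = Q/C, so V₂/V₁ = C₁/C₂ = 0.261.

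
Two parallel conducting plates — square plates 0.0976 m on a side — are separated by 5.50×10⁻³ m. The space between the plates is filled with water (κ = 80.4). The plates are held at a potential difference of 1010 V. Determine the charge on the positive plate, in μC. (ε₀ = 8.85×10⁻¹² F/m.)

A = (0.0976 m)² = 9.53×10⁻³ m².
C = κε₀A/d = 80.4 × 8.85×10⁻¹² × 9.53×10⁻³ / 5.50×10⁻³ = 1.23×10⁻⁹ F.
Q = CV = 1.23×10⁻⁹ × 1010 = 1.24×10⁻⁶ C.

Q ≈ 1.24 μC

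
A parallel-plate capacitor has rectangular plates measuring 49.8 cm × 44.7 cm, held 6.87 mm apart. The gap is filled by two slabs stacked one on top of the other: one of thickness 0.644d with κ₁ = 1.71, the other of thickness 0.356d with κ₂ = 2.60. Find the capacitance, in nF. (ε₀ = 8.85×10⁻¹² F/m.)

A = 49.8 × 44.7 cm² = 0.223 m².
Stacked slabs ⇒ two capacitors in series, each with the full plate area.
C₁ = κ₁ε₀A/d₁ = 1.71 × 8.85×10⁻¹² × 0.223 / 4.42×10⁻³ = 7.61×10⁻¹⁰ F.
C₂ = κ₂ε₀A/d₂ = 2.60 × 8.85×10⁻¹² × 0.223 / 2.45×10⁻³ = 2.09×10⁻⁹ F.
C = (1/C₁ + 1/C₂)⁻¹ = 5.58×10⁻¹⁰ F.

0.558 nF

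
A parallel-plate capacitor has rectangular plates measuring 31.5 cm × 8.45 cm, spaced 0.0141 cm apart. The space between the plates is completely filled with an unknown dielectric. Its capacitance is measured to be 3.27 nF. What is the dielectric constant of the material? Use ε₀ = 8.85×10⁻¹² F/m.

A = 31.5 × 8.45 cm² = 2.66×10⁻² m².
κ = Cd/(ε₀A) = 3.27×10⁻⁹ × 1.41×10⁻⁴ / (8.85×10⁻¹² × 2.66×10⁻²) = 1.96.

1.96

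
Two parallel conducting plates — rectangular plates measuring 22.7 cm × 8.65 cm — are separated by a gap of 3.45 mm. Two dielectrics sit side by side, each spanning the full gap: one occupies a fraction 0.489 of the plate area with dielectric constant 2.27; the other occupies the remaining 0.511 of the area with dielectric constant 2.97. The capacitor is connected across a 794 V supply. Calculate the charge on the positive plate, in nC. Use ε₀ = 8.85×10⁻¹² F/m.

A = 22.7 × 8.65 cm² = 1.96×10⁻² m².
Side-by-side slabs ⇒ two capacitors in parallel, each spanning the full gap.
C₁ = κ₁ε₀A₁/d = 2.27 × 8.85×10⁻¹² × 9.60×10⁻³ / 3.45×10⁻³ = 5.59×10⁻¹¹ F.
C₂ = κ₂ε₀A₂/d = 2.97 × 8.85×10⁻¹² × 1.00×10⁻² / 3.45×10⁻³ = 7.64×10⁻¹¹ F.
C = C₁ + C₂ = 1.32×10⁻¹⁰ F.
Q = CV = 1.32×10⁻¹⁰ × 794 = 1.05×10⁻⁷ C.

105 nC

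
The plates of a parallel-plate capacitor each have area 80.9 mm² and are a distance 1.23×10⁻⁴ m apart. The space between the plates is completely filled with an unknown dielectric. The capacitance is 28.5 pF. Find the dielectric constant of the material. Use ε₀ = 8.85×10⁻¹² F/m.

A = 80.9 mm² = 8.09×10⁻⁵ m².
κ = Cd/(ε₀A) = 2.85×10⁻¹¹ × 1.23×10⁻⁴ / (8.85×10⁻¹² × 8.09×10⁻⁵) = 4.90.

4.90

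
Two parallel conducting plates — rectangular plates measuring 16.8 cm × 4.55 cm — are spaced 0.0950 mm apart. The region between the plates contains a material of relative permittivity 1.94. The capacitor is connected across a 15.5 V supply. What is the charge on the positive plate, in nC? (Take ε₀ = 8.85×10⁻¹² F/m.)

21.4 nC

A = 16.8 × 4.55 cm² = 7.64×10⁻³ m².
C = κε₀A/d = 1.94 × 8.85×10⁻¹² × 7.64×10⁻³ / 9.50×10⁻⁵ = 1.38×10⁻⁹ F.
Q = CV = 1.38×10⁻⁹ × 15.5 = 2.14×10⁻⁸ C.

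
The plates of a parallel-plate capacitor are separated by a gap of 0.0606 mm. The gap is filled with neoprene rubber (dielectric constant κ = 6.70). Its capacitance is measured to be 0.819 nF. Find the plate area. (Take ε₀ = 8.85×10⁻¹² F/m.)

A = Cd/(κε₀) = 8.19×10⁻¹⁰ × 6.06×10⁻⁵ / (6.70 × 8.85×10⁻¹²) = 8.37×10⁻⁴ m².

8.37 cm²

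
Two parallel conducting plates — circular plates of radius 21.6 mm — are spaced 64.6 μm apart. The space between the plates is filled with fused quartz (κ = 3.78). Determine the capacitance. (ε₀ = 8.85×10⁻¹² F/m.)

0.759 nF

A = π(21.6 mm)² = 1.47×10⁻³ m².
C = κε₀A/d = 3.78 × 8.85×10⁻¹² × 1.47×10⁻³ / 6.46×10⁻⁵ = 7.59×10⁻¹⁰ F.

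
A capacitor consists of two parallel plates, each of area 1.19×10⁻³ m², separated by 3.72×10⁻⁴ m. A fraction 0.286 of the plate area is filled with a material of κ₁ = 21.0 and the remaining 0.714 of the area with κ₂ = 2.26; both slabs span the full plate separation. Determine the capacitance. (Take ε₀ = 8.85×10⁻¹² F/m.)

C ≈ 216 pF

Side-by-side slabs ⇒ two capacitors in parallel, each spanning the full gap.
C₁ = κ₁ε₀A₁/d = 21.0 × 8.85×10⁻¹² × 3.40×10⁻⁴ / 3.72×10⁻⁴ = 1.70×10⁻¹⁰ F.
C₂ = κ₂ε₀A₂/d = 2.26 × 8.85×10⁻¹² × 8.50×10⁻⁴ / 3.72×10⁻⁴ = 4.57×10⁻¹¹ F.
C = C₁ + C₂ = 2.16×10⁻¹⁰ F.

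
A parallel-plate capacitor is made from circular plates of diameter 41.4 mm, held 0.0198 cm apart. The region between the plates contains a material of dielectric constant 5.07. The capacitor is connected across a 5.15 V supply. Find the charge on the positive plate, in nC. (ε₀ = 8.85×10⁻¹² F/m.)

A = π(41.4/2 mm)² = 1.35×10⁻³ m².
C = κε₀A/d = 5.07 × 8.85×10⁻¹² × 1.35×10⁻³ / 1.98×10⁻⁴ = 3.05×10⁻¹⁰ F.
Q = CV = 3.05×10⁻¹⁰ × 5.15 = 1.57×10⁻⁹ C.

Q ≈ 1.57 nC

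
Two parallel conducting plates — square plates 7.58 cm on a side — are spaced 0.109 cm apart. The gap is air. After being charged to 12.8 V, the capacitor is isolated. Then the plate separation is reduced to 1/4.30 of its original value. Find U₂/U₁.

Isolated ⇒ Q is held fixed.
C₂ = 4.30 C₁ and U = Q²/(2C), so U₂/U₁ = C₁/C₂ = 0.233.

0.233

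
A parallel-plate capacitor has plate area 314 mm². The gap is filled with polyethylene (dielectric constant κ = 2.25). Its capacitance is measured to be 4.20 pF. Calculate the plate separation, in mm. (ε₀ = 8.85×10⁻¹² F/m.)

d ≈ 1.49 mm

A = 314 mm² = 3.14×10⁻⁴ m².
d = κε₀A/C = 2.25 × 8.85×10⁻¹² × 3.14×10⁻⁴ / 4.20×10⁻¹² = 1.49×10⁻³ m.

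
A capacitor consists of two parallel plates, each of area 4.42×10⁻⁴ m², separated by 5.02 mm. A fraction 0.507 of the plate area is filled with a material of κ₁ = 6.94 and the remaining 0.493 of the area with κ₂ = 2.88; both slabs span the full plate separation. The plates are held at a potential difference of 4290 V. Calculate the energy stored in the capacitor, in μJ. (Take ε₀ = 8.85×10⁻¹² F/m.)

35.4 μJ

Side-by-side slabs ⇒ two capacitors in parallel, each spanning the full gap.
C₁ = κ₁ε₀A₁/d = 6.94 × 8.85×10⁻¹² × 2.24×10⁻⁴ / 5.02×10⁻³ = 2.74×10⁻¹² F.
C₂ = κ₂ε₀A₂/d = 2.88 × 8.85×10⁻¹² × 2.18×10⁻⁴ / 5.02×10⁻³ = 1.11×10⁻¹² F.
C = C₁ + C₂ = 3.85×10⁻¹² F.
U = ½CV² = ½ × 3.85×10⁻¹² × (4290)² = 3.54×10⁻⁵ J.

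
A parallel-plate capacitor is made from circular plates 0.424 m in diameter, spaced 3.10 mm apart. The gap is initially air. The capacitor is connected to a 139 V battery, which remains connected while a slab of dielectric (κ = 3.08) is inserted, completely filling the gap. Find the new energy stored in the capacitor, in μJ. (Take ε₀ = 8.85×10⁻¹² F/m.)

12.0 μJ

A = π(0.424/2 m)² = 0.141 m².
Initially C₁ = ε₀A/d = 8.85×10⁻¹² × 0.141 / 3.10×10⁻³ = 4.03×10⁻¹⁰ F.
U₁ = 3.89×10⁻⁶ J.
Battery connected ⇒ V is held fixed. C₂ = 3.08 C₁ and U = ½CV², so U₂/U₁ = C₂/C₁ = 3.08.
U₂ = 3.08 × 3.89×10⁻⁶ = 1.20×10⁻⁵ J.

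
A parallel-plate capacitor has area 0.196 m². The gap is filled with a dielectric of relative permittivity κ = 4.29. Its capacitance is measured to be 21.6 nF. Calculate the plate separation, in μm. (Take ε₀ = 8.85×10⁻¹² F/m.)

d = κε₀A/C = 4.29 × 8.85×10⁻¹² × 0.196 / 2.16×10⁻⁸ = 3.45×10⁻⁴ m.

345 μm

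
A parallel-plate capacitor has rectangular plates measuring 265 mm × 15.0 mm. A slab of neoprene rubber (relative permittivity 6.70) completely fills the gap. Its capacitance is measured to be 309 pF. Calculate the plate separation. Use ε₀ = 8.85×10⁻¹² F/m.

d ≈ 0.763 mm

A = 265 × 15.0 mm² = 3.98×10⁻³ m².
d = κε₀A/C = 6.70 × 8.85×10⁻¹² × 3.98×10⁻³ / 3.09×10⁻¹⁰ = 7.63×10⁻⁴ m.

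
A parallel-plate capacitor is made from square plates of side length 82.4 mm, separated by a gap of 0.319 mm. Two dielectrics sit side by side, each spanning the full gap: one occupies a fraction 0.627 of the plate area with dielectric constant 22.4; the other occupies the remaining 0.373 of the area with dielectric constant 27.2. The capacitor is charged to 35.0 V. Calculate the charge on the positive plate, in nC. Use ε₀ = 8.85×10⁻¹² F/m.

Q ≈ 159 nC

A = (82.4 mm)² = 6.79×10⁻³ m².
Side-by-side slabs ⇒ two capacitors in parallel, each spanning the full gap.
C₁ = κ₁ε₀A₁/d = 22.4 × 8.85×10⁻¹² × 4.26×10⁻³ / 3.19×10⁻⁴ = 2.65×10⁻⁹ F.
C₂ = κ₂ε₀A₂/d = 27.2 × 8.85×10⁻¹² × 2.53×10⁻³ / 3.19×10⁻⁴ = 1.91×10⁻⁹ F.
C = C₁ + C₂ = 4.56×10⁻⁹ F.
Q = CV = 4.56×10⁻⁹ × 35.0 = 1.59×10⁻⁷ C.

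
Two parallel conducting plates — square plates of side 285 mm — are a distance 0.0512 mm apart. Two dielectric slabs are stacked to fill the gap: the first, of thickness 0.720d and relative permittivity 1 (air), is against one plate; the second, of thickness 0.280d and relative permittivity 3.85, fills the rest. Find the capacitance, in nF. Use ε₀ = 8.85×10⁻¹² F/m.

A = (285 mm)² = 8.12×10⁻² m².
Stacked slabs ⇒ two capacitors in series, each with the full plate area.
C₁ = κ₁ε₀A/d₁ = 1.00 × 8.85×10⁻¹² × 8.12×10⁻² / 3.69×10⁻⁵ = 1.95×10⁻⁸ F.
C₂ = κ₂ε₀A/d₂ = 3.85 × 8.85×10⁻¹² × 8.12×10⁻² / 1.43×10⁻⁵ = 1.93×10⁻⁷ F.
C = (1/C₁ + 1/C₂)⁻¹ = 1.77×10⁻⁸ F.

17.7 nF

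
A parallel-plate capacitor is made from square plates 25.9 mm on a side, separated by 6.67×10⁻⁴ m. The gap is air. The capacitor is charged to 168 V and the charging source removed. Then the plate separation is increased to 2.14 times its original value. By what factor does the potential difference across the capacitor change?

2.14

Isolated ⇒ Q is held fixed.
C₂ = 0.467 C₁ and V = Q/C, so V₂/V₁ = C₁/C₂ = 2.14.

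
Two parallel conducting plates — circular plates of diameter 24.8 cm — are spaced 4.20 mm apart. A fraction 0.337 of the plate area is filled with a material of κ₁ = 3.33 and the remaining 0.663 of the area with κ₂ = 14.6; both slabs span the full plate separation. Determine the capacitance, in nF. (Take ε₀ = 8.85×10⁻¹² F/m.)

A = π(24.8/2 cm)² = 4.83×10⁻² m².
Side-by-side slabs ⇒ two capacitors in parallel, each spanning the full gap.
C₁ = κ₁ε₀A₁/d = 3.33 × 8.85×10⁻¹² × 1.63×10⁻² / 4.20×10⁻³ = 1.14×10⁻¹⁰ F.
C₂ = κ₂ε₀A₂/d = 14.6 × 8.85×10⁻¹² × 3.20×10⁻² / 4.20×10⁻³ = 9.85×10⁻¹⁰ F.
C = C₁ + C₂ = 1.10×10⁻⁹ F.

1.10 nF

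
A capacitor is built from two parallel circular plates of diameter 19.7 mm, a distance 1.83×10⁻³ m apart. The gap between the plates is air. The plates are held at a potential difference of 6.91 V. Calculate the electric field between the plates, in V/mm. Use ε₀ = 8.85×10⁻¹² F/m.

E ≈ 3.78 V/mm

E = V/d = 6.91 / 1.83×10⁻³ = 3.78×10³ V/m.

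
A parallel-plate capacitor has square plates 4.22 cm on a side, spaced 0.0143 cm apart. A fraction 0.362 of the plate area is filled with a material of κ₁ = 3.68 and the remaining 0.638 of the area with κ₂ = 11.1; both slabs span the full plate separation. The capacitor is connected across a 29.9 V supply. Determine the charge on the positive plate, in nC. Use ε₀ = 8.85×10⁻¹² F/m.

A = (4.22 cm)² = 1.78×10⁻³ m².
Side-by-side slabs ⇒ two capacitors in parallel, each spanning the full gap.
C₁ = κ₁ε₀A₁/d = 3.68 × 8.85×10⁻¹² × 6.45×10⁻⁴ / 1.43×10⁻⁴ = 1.47×10⁻¹⁰ F.
C₂ = κ₂ε₀A₂/d = 11.1 × 8.85×10⁻¹² × 1.14×10⁻³ / 1.43×10⁻⁴ = 7.81×10⁻¹⁰ F.
C = C₁ + C₂ = 9.27×10⁻¹⁰ F.
Q = CV = 9.27×10⁻¹⁰ × 29.9 = 2.77×10⁻⁸ C.

Q ≈ 27.7 nC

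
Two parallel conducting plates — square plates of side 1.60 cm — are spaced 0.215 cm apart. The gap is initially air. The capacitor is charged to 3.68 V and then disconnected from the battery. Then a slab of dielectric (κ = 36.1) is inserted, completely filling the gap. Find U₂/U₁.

0.0277

Isolated ⇒ Q is held fixed.
C₂ = 36.1 C₁ and U = Q²/(2C), so U₂/U₁ = C₁/C₂ = 0.0277.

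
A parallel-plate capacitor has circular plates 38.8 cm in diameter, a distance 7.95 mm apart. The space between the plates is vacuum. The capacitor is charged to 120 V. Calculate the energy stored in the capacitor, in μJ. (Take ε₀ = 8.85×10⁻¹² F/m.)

0.948 μJ

A = π(38.8/2 cm)² = 0.118 m².
C = ε₀A/d = 8.85×10⁻¹² × 0.118 / 7.95×10⁻³ = 1.32×10⁻¹⁰ F.
U = ½CV² = ½ × 1.32×10⁻¹⁰ × (120)² = 9.48×10⁻⁷ J.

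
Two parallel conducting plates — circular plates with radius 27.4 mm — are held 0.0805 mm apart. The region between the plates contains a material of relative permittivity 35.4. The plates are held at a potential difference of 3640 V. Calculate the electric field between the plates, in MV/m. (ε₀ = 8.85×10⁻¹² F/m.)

E = V/d = 3640 / 8.05×10⁻⁵ = 4.52×10⁷ V/m.

45.2 MV/m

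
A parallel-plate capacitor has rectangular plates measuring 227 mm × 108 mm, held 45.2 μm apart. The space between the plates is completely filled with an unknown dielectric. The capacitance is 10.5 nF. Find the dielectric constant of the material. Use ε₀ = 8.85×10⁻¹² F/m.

A = 227 × 108 mm² = 2.45×10⁻² m².
κ = Cd/(ε₀A) = 1.05×10⁻⁸ × 4.52×10⁻⁵ / (8.85×10⁻¹² × 2.45×10⁻²) = 2.19.

κ ≈ 2.19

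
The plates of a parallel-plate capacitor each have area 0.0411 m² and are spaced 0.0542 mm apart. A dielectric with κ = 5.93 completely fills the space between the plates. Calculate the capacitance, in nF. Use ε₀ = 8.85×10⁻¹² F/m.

39.8 nF

C = κε₀A/d = 5.93 × 8.85×10⁻¹² × 4.11×10⁻² / 5.42×10⁻⁵ = 3.98×10⁻⁸ F.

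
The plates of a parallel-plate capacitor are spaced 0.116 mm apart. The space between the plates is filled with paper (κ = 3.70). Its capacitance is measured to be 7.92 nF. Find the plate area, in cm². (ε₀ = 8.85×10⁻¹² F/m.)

A = Cd/(κε₀) = 7.92×10⁻⁹ × 1.16×10⁻⁴ / (3.70 × 8.85×10⁻¹²) = 2.81×10⁻² m².

281 cm²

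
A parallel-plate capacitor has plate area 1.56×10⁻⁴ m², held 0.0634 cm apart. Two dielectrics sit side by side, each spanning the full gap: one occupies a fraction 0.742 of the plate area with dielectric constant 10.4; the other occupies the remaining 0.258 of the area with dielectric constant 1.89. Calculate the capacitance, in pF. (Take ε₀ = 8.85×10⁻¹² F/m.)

17.9 pF

Side-by-side slabs ⇒ two capacitors in parallel, each spanning the full gap.
C₁ = κ₁ε₀A₁/d = 10.4 × 8.85×10⁻¹² × 1.16×10⁻⁴ / 6.34×10⁻⁴ = 1.68×10⁻¹¹ F.
C₂ = κ₂ε₀A₂/d = 1.89 × 8.85×10⁻¹² × 4.02×10⁻⁵ / 6.34×10⁻⁴ = 1.06×10⁻¹² F.
C = C₁ + C₂ = 1.79×10⁻¹¹ F.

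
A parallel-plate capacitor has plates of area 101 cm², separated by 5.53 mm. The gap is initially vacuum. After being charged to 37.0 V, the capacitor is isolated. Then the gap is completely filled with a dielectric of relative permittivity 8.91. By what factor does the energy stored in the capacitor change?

Isolated ⇒ Q is held fixed.
C₂ = 8.91 C₁ and U = Q²/(2C), so U₂/U₁ = C₁/C₂ = 0.112.

U₂/U₁ ≈ 0.112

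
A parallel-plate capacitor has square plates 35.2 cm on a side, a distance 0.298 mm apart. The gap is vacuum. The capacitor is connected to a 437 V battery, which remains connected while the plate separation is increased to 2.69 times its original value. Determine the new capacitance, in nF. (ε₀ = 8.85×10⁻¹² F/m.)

A = (35.2 cm)² = 0.124 m².
Initially C₁ = ε₀A/d = 8.85×10⁻¹² × 0.124 / 2.98×10⁻⁴ = 3.68×10⁻⁹ F.
C = ε₀A/d scales as 1/d, so C₂/C₁ = d₁/d₂ = 1/2.69 = 0.372.
C₂ = 0.372 × 3.68×10⁻⁹ = 1.37×10⁻⁹ F.

C ≈ 1.37 nF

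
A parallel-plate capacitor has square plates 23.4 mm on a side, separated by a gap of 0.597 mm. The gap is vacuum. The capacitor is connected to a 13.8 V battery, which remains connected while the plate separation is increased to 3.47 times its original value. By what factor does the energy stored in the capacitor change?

U₂/U₁ ≈ 0.288

Battery connected ⇒ V is held fixed.
C₂ = 0.288 C₁ and U = ½CV², so U₂/U₁ = C₂/C₁ = 0.288.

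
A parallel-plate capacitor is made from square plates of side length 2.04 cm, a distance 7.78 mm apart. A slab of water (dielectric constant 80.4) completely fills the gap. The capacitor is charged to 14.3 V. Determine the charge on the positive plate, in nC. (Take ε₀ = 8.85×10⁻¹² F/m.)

A = (2.04 cm)² = 4.16×10⁻⁴ m².
C = κε₀A/d = 80.4 × 8.85×10⁻¹² × 4.16×10⁻⁴ / 7.78×10⁻³ = 3.81×10⁻¹¹ F.
Q = CV = 3.81×10⁻¹¹ × 14.3 = 5.44×10⁻¹⁰ C.

Q ≈ 0.544 nC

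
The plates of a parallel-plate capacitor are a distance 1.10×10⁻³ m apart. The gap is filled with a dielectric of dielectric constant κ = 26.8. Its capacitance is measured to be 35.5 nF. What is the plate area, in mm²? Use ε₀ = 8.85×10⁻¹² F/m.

A = Cd/(κε₀) = 3.55×10⁻⁸ × 1.10×10⁻³ / (26.8 × 8.85×10⁻¹²) = 0.165 m².

1.65×10⁵ mm²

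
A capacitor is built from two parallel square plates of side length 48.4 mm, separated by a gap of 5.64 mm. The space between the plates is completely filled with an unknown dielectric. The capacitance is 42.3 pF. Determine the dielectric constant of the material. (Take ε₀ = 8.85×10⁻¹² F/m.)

A = (48.4 mm)² = 2.34×10⁻³ m².
κ = Cd/(ε₀A) = 4.23×10⁻¹¹ × 5.64×10⁻³ / (8.85×10⁻¹² × 2.34×10⁻³) = 11.5.

11.5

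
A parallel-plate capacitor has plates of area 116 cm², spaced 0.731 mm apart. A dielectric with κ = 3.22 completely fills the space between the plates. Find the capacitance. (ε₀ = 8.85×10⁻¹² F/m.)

A = 116 cm² = 1.16×10⁻² m².
C = κε₀A/d = 3.22 × 8.85×10⁻¹² × 1.16×10⁻² / 7.31×10⁻⁴ = 4.52×10⁻¹⁰ F.

C ≈ 452 pF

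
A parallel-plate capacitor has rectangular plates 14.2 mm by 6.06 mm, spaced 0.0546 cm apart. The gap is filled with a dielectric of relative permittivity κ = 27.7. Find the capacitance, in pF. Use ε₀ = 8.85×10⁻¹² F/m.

A = 14.2 × 6.06 mm² = 8.61×10⁻⁵ m².
C = κε₀A/d = 27.7 × 8.85×10⁻¹² × 8.61×10⁻⁵ / 5.46×10⁻⁴ = 3.86×10⁻¹¹ F.

38.6 pF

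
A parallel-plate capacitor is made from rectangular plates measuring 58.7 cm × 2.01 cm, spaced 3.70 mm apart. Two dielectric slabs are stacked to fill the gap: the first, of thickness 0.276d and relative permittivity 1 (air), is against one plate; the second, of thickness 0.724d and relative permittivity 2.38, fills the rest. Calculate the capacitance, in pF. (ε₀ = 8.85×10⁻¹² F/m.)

C ≈ 48.6 pF

A = 58.7 × 2.01 cm² = 1.18×10⁻² m².
Stacked slabs ⇒ two capacitors in series, each with the full plate area.
C₁ = κ₁ε₀A/d₁ = 1.00 × 8.85×10⁻¹² × 1.18×10⁻² / 1.02×10⁻³ = 1.02×10⁻¹⁰ F.
C₂ = κ₂ε₀A/d₂ = 2.38 × 8.85×10⁻¹² × 1.18×10⁻² / 2.68×10⁻³ = 9.28×10⁻¹¹ F.
C = (1/C₁ + 1/C₂)⁻¹ = 4.86×10⁻¹¹ F.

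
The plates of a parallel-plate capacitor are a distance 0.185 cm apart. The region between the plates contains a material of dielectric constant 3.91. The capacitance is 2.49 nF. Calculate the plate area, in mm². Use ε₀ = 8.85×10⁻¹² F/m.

A = Cd/(κε₀) = 2.49×10⁻⁹ × 1.85×10⁻³ / (3.91 × 8.85×10⁻¹²) = 0.133 m².

1.33×10⁵ mm²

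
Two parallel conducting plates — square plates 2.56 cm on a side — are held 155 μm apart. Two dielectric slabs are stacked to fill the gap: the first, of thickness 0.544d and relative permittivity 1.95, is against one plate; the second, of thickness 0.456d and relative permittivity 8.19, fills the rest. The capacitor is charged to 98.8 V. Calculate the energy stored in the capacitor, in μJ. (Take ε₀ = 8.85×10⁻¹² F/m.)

A = (2.56 cm)² = 6.55×10⁻⁴ m².
Stacked slabs ⇒ two capacitors in series, each with the full plate area.
C₁ = κ₁ε₀A/d₁ = 1.95 × 8.85×10⁻¹² × 6.55×10⁻⁴ / 8.43×10⁻⁵ = 1.34×10⁻¹⁰ F.
C₂ = κ₂ε₀A/d₂ = 8.19 × 8.85×10⁻¹² × 6.55×10⁻⁴ / 7.07×10⁻⁵ = 6.72×10⁻¹⁰ F.
C = (1/C₁ + 1/C₂)⁻¹ = 1.12×10⁻¹⁰ F.
U = ½CV² = ½ × 1.12×10⁻¹⁰ × (98.8)² = 5.46×10⁻⁷ J.

U ≈ 0.546 μJ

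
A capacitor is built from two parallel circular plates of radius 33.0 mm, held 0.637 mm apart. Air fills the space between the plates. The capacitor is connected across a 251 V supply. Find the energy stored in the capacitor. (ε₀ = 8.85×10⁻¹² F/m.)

A = π(33.0 mm)² = 3.42×10⁻³ m².
C = ε₀A/d = 8.85×10⁻¹² × 3.42×10⁻³ / 6.37×10⁻⁴ = 4.75×10⁻¹¹ F.
U = ½CV² = ½ × 4.75×10⁻¹¹ × (251)² = 1.50×10⁻⁶ J.

U ≈ 1.50 μJ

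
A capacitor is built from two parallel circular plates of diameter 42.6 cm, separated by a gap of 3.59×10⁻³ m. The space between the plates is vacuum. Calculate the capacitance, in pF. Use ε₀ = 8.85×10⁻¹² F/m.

A = π(42.6/2 cm)² = 0.143 m².
C = ε₀A/d = 8.85×10⁻¹² × 0.143 / 3.59×10⁻³ = 3.51×10⁻¹⁰ F.

351 pF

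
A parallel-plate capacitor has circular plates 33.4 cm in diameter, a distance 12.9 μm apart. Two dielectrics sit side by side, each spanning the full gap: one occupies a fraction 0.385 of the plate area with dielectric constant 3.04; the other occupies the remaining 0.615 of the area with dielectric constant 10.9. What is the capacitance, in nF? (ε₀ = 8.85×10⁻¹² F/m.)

C ≈ 473 nF

A = π(33.4/2 cm)² = 8.76×10⁻² m².
Side-by-side slabs ⇒ two capacitors in parallel, each spanning the full gap.
C₁ = κ₁ε₀A₁/d = 3.04 × 8.85×10⁻¹² × 3.37×10⁻² / 1.29×10⁻⁵ = 7.04×10⁻⁸ F.
C₂ = κ₂ε₀A₂/d = 10.9 × 8.85×10⁻¹² × 5.39×10⁻² / 1.29×10⁻⁵ = 4.03×10⁻⁷ F.
C = C₁ + C₂ = 4.73×10⁻⁷ F.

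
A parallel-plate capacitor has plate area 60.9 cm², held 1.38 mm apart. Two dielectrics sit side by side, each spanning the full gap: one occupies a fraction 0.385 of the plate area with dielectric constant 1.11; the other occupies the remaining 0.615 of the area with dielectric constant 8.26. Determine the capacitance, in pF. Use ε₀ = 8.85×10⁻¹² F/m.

215 pF

A = 60.9 cm² = 6.09×10⁻³ m².
Side-by-side slabs ⇒ two capacitors in parallel, each spanning the full gap.
C₁ = κ₁ε₀A₁/d = 1.11 × 8.85×10⁻¹² × 2.34×10⁻³ / 1.38×10⁻³ = 1.67×10⁻¹¹ F.
C₂ = κ₂ε₀A₂/d = 8.26 × 8.85×10⁻¹² × 3.75×10⁻³ / 1.38×10⁻³ = 1.98×10⁻¹⁰ F.
C = C₁ + C₂ = 2.15×10⁻¹⁰ F.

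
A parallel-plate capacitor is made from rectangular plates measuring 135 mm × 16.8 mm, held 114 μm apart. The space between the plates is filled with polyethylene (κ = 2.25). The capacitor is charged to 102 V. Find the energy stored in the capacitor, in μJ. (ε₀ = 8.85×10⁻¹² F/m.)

A = 135 × 16.8 mm² = 2.27×10⁻³ m².
C = κε₀A/d = 2.25 × 8.85×10⁻¹² × 2.27×10⁻³ / 1.14×10⁻⁴ = 3.96×10⁻¹⁰ F.
U = ½CV² = ½ × 3.96×10⁻¹⁰ × (102)² = 2.06×10⁻⁶ J.

2.06 μJ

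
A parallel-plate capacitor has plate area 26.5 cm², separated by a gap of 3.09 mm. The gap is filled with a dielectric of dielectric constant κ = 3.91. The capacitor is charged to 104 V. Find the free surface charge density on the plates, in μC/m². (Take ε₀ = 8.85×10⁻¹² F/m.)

A = 26.5 cm² = 2.65×10⁻³ m².
C = κε₀A/d = 3.91 × 8.85×10⁻¹² × 2.65×10⁻³ / 3.09×10⁻³ = 2.97×10⁻¹¹ F.
σ = Q/A = CV/A = 2.97×10⁻¹¹ × 104 / 2.65×10⁻³ = 1.16×10⁻⁶ C/m².

1.16 μC/m²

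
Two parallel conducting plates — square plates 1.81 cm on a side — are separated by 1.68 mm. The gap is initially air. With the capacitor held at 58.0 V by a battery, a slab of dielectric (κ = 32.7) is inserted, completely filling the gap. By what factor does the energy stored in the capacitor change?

32.7

Battery connected ⇒ V is held fixed.
C₂ = 32.7 C₁ and U = ½CV², so U₂/U₁ = C₂/C₁ = 32.7.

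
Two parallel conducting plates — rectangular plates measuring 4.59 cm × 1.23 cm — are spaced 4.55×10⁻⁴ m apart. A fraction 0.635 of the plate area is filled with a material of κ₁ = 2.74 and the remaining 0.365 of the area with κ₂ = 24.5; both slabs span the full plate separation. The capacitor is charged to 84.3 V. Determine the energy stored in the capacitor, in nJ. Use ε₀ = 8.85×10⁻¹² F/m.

417 nJ

A = 4.59 × 1.23 cm² = 5.65×10⁻⁴ m².
Side-by-side slabs ⇒ two capacitors in parallel, each spanning the full gap.
C₁ = κ₁ε₀A₁/d = 2.74 × 8.85×10⁻¹² × 3.59×10⁻⁴ / 4.55×10⁻⁴ = 1.91×10⁻¹¹ F.
C₂ = κ₂ε₀A₂/d = 24.5 × 8.85×10⁻¹² × 2.06×10⁻⁴ / 4.55×10⁻⁴ = 9.82×10⁻¹¹ F.
C = C₁ + C₂ = 1.17×10⁻¹⁰ F.
U = ½CV² = ½ × 1.17×10⁻¹⁰ × (84.3)² = 4.17×10⁻⁷ J.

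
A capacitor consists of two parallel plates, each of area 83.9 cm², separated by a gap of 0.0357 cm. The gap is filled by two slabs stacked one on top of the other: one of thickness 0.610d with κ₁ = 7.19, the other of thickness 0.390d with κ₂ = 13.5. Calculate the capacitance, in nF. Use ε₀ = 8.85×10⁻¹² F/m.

A = 83.9 cm² = 8.39×10⁻³ m².
Stacked slabs ⇒ two capacitors in series, each with the full plate area.
C₁ = κ₁ε₀A/d₁ = 7.19 × 8.85×10⁻¹² × 8.39×10⁻³ / 2.18×10⁻⁴ = 2.45×10⁻⁹ F.
C₂ = κ₂ε₀A/d₂ = 13.5 × 8.85×10⁻¹² × 8.39×10⁻³ / 1.39×10⁻⁴ = 7.20×10⁻⁹ F.
C = (1/C₁ + 1/C₂)⁻¹ = 1.83×10⁻⁹ F.

C ≈ 1.83 nF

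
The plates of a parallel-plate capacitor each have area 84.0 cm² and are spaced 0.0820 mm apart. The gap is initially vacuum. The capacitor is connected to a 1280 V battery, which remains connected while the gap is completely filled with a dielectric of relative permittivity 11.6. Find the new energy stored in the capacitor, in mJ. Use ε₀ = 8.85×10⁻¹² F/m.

A = 84.0 cm² = 8.40×10⁻³ m².
Initially C₁ = ε₀A/d = 8.85×10⁻¹² × 8.40×10⁻³ / 8.20×10⁻⁵ = 9.07×10⁻¹⁰ F.
U₁ = 7.43×10⁻⁴ J.
Battery connected ⇒ V is held fixed. C₂ = 11.6 C₁ and U = ½CV², so U₂/U₁ = C₂/C₁ = 11.6.
U₂ = 11.6 × 7.43×10⁻⁴ = 8.62×10⁻³ J.

8.62 mJ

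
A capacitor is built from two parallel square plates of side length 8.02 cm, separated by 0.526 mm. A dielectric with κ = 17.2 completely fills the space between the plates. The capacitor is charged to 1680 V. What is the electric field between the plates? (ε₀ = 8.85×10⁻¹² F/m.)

E = V/d = 1680 / 5.26×10⁻⁴ = 3.19×10⁶ V/m.

E ≈ 3.19 MV/m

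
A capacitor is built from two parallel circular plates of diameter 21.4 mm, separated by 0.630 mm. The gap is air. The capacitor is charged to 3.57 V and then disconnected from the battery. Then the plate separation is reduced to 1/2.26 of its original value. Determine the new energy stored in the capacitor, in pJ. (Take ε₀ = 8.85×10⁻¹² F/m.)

A = π(21.4/2 mm)² = 3.60×10⁻⁴ m².
Initially C₁ = ε₀A/d = 8.85×10⁻¹² × 3.60×10⁻⁴ / 6.30×10⁻⁴ = 5.05×10⁻¹² F.
U₁ = 3.22×10⁻¹¹ J.
Isolated ⇒ Q is held fixed. C₂ = 2.26 C₁ and U = Q²/(2C), so U₂/U₁ = C₁/C₂ = 0.442.
U₂ = 0.442 × 3.22×10⁻¹¹ = 1.42×10⁻¹¹ J.

U ≈ 14.2 pJ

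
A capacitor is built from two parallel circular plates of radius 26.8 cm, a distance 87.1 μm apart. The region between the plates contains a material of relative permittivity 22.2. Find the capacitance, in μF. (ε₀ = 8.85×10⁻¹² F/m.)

C ≈ 0.509 μF

A = π(26.8 cm)² = 0.226 m².
C = κε₀A/d = 22.2 × 8.85×10⁻¹² × 0.226 / 8.71×10⁻⁵ = 5.09×10⁻⁷ F.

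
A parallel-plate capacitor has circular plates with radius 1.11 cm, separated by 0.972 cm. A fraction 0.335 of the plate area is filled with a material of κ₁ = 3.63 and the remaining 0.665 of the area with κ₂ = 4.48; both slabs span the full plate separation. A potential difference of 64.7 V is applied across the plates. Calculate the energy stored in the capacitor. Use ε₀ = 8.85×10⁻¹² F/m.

U ≈ 3.09 nJ

A = π(1.11 cm)² = 3.87×10⁻⁴ m².
Side-by-side slabs ⇒ two capacitors in parallel, each spanning the full gap.
C₁ = κ₁ε₀A₁/d = 3.63 × 8.85×10⁻¹² × 1.30×10⁻⁴ / 9.72×10⁻³ = 4.29×10⁻¹³ F.
C₂ = κ₂ε₀A₂/d = 4.48 × 8.85×10⁻¹² × 2.57×10⁻⁴ / 9.72×10⁻³ = 1.05×10⁻¹² F.
C = C₁ + C₂ = 1.48×10⁻¹² F.
U = ½CV² = ½ × 1.48×10⁻¹² × (64.7)² = 3.09×10⁻⁹ J.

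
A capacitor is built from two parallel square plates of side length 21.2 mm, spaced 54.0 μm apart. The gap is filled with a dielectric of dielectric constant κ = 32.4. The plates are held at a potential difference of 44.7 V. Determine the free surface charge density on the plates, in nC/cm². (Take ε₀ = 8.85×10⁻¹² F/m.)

A = (21.2 mm)² = 4.49×10⁻⁴ m².
C = κε₀A/d = 32.4 × 8.85×10⁻¹² × 4.49×10⁻⁴ / 5.40×10⁻⁵ = 2.39×10⁻⁹ F.
σ = Q/A = CV/A = 2.39×10⁻⁹ × 44.7 / 4.49×10⁻⁴ = 2.37×10⁻⁴ C/m².

σ ≈ 23.7 nC/cm²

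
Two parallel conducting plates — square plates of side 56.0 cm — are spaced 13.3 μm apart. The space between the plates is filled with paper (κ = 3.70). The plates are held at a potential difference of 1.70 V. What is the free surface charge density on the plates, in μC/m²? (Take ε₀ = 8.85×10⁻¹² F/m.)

A = (56.0 cm)² = 0.314 m².
C = κε₀A/d = 3.70 × 8.85×10⁻¹² × 0.314 / 1.33×10⁻⁵ = 7.72×10⁻⁷ F.
σ = Q/A = CV/A = 7.72×10⁻⁷ × 1.70 / 0.314 = 4.19×10⁻⁶ C/m².

4.19 μC/m²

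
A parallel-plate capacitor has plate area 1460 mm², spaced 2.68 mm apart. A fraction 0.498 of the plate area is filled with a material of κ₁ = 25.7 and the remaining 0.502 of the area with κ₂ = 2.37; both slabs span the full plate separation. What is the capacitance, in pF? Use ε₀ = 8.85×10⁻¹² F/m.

67.4 pF

A = 1460 mm² = 1.46×10⁻³ m².
Side-by-side slabs ⇒ two capacitors in parallel, each spanning the full gap.
C₁ = κ₁ε₀A₁/d = 25.7 × 8.85×10⁻¹² × 7.27×10⁻⁴ / 2.68×10⁻³ = 6.17×10⁻¹¹ F.
C₂ = κ₂ε₀A₂/d = 2.37 × 8.85×10⁻¹² × 7.33×10⁻⁴ / 2.68×10⁻³ = 5.74×10⁻¹² F.
C = C₁ + C₂ = 6.74×10⁻¹¹ F.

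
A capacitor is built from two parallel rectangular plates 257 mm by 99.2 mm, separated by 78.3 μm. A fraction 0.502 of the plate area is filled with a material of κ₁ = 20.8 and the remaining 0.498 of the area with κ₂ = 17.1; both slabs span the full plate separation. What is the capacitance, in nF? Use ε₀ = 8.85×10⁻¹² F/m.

54.6 nF

A = 257 × 99.2 mm² = 2.55×10⁻² m².
Side-by-side slabs ⇒ two capacitors in parallel, each spanning the full gap.
C₁ = κ₁ε₀A₁/d = 20.8 × 8.85×10⁻¹² × 1.28×10⁻² / 7.83×10⁻⁵ = 3.01×10⁻⁸ F.
C₂ = κ₂ε₀A₂/d = 17.1 × 8.85×10⁻¹² × 1.27×10⁻² / 7.83×10⁻⁵ = 2.45×10⁻⁸ F.
C = C₁ + C₂ = 5.46×10⁻⁸ F.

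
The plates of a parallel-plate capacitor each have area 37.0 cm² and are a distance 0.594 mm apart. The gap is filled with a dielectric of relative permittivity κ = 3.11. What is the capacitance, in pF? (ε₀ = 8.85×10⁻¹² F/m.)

171 pF

A = 37.0 cm² = 3.70×10⁻³ m².
C = κε₀A/d = 3.11 × 8.85×10⁻¹² × 3.70×10⁻³ / 5.94×10⁻⁴ = 1.71×10⁻¹⁰ F.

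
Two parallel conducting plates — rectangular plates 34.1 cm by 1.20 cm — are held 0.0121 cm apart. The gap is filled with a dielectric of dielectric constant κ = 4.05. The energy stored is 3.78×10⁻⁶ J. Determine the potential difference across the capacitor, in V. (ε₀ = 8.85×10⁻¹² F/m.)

79.0 V

A = 34.1 × 1.20 cm² = 4.09×10⁻³ m².
C = κε₀A/d = 4.05 × 8.85×10⁻¹² × 4.09×10⁻³ / 1.21×10⁻⁴ = 1.21×10⁻⁹ F.
V = √(2U/C) = √(2 × 3.78×10⁻⁶ / 1.21×10⁻⁹) = 79.0 V.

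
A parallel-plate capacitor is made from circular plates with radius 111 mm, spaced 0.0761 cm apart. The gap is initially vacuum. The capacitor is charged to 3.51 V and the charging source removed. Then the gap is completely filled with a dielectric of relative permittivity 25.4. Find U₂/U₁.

Isolated ⇒ Q is held fixed.
C₂ = 25.4 C₁ and U = Q²/(2C), so U₂/U₁ = C₁/C₂ = 0.0394.

U₂/U₁ ≈ 0.0394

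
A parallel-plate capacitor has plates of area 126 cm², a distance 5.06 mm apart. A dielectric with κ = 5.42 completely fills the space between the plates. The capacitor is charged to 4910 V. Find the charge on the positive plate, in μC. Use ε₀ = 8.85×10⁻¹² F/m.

0.586 μC

A = 126 cm² = 1.26×10⁻² m².
C = κε₀A/d = 5.42 × 8.85×10⁻¹² × 1.26×10⁻² / 5.06×10⁻³ = 1.19×10⁻¹⁰ F.
Q = CV = 1.19×10⁻¹⁰ × 4910 = 5.86×10⁻⁷ C.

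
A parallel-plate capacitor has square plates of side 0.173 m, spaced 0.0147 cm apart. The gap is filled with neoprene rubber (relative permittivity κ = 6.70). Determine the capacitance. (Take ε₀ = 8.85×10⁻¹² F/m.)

C ≈ 12.1 nF

A = (0.173 m)² = 2.99×10⁻² m².
C = κε₀A/d = 6.70 × 8.85×10⁻¹² × 2.99×10⁻² / 1.47×10⁻⁴ = 1.21×10⁻⁸ F.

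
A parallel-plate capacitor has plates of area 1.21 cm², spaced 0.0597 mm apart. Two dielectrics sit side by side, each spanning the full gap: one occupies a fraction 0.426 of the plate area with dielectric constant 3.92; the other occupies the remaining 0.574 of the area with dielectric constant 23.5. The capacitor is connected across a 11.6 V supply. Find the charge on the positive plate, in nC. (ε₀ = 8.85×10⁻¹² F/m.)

A = 1.21 cm² = 1.21×10⁻⁴ m².
Side-by-side slabs ⇒ two capacitors in parallel, each spanning the full gap.
C₁ = κ₁ε₀A₁/d = 3.92 × 8.85×10⁻¹² × 5.15×10⁻⁵ / 5.97×10⁻⁵ = 3.00×10⁻¹¹ F.
C₂ = κ₂ε₀A₂/d = 23.5 × 8.85×10⁻¹² × 6.95×10⁻⁵ / 5.97×10⁻⁵ = 2.42×10⁻¹⁰ F.
C = C₁ + C₂ = 2.72×10⁻¹⁰ F.
Q = CV = 2.72×10⁻¹⁰ × 11.6 = 3.15×10⁻⁹ C.

Q ≈ 3.15 nC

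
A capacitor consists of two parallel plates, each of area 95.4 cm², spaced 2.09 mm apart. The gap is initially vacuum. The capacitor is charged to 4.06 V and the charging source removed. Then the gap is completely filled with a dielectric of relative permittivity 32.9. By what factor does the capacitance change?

C = κε₀A/d scales with κ, so C₂/C₁ = κ = 32.9.

C₂/C₁ ≈ 32.9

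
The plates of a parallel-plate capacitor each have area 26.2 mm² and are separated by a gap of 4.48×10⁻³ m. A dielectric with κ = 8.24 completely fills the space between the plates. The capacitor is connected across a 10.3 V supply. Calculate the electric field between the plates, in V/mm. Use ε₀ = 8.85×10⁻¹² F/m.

E = V/d = 10.3 / 4.48×10⁻³ = 2.30×10³ V/m.

E ≈ 2.30 V/mm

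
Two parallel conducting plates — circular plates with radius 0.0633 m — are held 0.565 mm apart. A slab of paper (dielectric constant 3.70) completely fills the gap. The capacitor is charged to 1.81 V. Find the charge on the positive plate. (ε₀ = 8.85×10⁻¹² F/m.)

A = π(0.0633 m)² = 1.26×10⁻² m².
C = κε₀A/d = 3.70 × 8.85×10⁻¹² × 1.26×10⁻² / 5.65×10⁻⁴ = 7.30×10⁻¹⁰ F.
Q = CV = 7.30×10⁻¹⁰ × 1.81 = 1.32×10⁻⁹ C.

Q ≈ 1.32 nC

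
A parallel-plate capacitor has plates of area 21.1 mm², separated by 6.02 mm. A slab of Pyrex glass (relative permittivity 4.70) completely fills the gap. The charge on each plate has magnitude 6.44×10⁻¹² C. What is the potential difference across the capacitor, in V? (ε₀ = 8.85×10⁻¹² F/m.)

44.2 V

A = 21.1 mm² = 2.11×10⁻⁵ m².
C = κε₀A/d = 4.70 × 8.85×10⁻¹² × 2.11×10⁻⁵ / 6.02×10⁻³ = 1.46×10⁻¹³ F.
V = Q/C = 6.44×10⁻¹² / 1.46×10⁻¹³ = 44.2 V.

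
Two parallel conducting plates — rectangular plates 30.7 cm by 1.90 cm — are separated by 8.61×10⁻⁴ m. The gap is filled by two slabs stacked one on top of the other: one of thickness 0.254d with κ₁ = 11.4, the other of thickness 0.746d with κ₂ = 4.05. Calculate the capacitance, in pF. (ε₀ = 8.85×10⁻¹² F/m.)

C ≈ 290 pF

A = 30.7 × 1.90 cm² = 5.83×10⁻³ m².
Stacked slabs ⇒ two capacitors in series, each with the full plate area.
C₁ = κ₁ε₀A/d₁ = 11.4 × 8.85×10⁻¹² × 5.83×10⁻³ / 2.19×10⁻⁴ = 2.69×10⁻⁹ F.
C₂ = κ₂ε₀A/d₂ = 4.05 × 8.85×10⁻¹² × 5.83×10⁻³ / 6.42×10⁻⁴ = 3.25×10⁻¹⁰ F.
C = (1/C₁ + 1/C₂)⁻¹ = 2.90×10⁻¹⁰ F.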